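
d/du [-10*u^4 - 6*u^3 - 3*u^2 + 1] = 2*u*(-20*u^2 - 9*u - 3)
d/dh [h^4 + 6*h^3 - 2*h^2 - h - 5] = 4*h^3 + 18*h^2 - 4*h - 1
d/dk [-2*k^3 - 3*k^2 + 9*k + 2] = -6*k^2 - 6*k + 9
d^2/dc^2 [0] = 0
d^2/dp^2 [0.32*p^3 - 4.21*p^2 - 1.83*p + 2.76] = 1.92*p - 8.42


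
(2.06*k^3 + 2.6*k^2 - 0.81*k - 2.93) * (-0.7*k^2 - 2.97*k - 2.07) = -1.442*k^5 - 7.9382*k^4 - 11.4192*k^3 - 0.925299999999999*k^2 + 10.3788*k + 6.0651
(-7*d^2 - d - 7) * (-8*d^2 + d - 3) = 56*d^4 + d^3 + 76*d^2 - 4*d + 21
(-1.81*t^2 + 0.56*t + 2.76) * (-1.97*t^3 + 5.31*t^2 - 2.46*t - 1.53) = 3.5657*t^5 - 10.7143*t^4 + 1.989*t^3 + 16.0473*t^2 - 7.6464*t - 4.2228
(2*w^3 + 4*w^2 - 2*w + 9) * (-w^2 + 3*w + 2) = -2*w^5 + 2*w^4 + 18*w^3 - 7*w^2 + 23*w + 18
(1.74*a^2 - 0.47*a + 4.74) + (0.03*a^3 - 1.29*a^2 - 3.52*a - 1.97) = 0.03*a^3 + 0.45*a^2 - 3.99*a + 2.77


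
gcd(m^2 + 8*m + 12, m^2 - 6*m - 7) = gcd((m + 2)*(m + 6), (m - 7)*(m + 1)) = 1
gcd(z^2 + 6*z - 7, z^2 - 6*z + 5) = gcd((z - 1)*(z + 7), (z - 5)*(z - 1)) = z - 1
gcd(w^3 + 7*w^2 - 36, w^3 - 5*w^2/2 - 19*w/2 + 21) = w^2 + w - 6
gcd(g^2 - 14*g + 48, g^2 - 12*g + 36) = g - 6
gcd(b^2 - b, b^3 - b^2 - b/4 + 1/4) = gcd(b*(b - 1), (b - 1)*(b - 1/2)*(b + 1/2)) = b - 1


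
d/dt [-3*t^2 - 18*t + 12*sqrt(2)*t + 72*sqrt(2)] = -6*t - 18 + 12*sqrt(2)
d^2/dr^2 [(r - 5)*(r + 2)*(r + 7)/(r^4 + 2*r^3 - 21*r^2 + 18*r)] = 2*(r^9 + 12*r^8 - 99*r^7 - 1180*r^6 - 1059*r^5 + 16698*r^4 + 10281*r^3 - 100170*r^2 + 79380*r - 22680)/(r^3*(r^9 + 6*r^8 - 51*r^7 - 190*r^6 + 1287*r^5 + 594*r^4 - 12825*r^3 + 25758*r^2 - 20412*r + 5832))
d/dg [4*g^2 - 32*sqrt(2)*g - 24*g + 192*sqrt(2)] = 8*g - 32*sqrt(2) - 24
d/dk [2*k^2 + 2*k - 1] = 4*k + 2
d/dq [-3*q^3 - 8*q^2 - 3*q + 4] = -9*q^2 - 16*q - 3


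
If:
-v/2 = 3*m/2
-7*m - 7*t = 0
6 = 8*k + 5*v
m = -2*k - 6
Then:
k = -42/19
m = -30/19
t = 30/19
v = 90/19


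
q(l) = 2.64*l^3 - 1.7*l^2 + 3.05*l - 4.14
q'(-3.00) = 84.53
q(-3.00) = -99.87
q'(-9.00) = 675.17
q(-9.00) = -2093.85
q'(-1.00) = 14.37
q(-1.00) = -11.53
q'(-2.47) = 59.77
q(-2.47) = -61.83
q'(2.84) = 57.27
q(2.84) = 51.28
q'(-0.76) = 10.21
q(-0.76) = -8.60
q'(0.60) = 3.86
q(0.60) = -2.35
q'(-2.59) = 64.98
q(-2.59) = -69.31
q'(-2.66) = 68.13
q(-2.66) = -73.97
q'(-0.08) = 3.37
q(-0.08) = -4.40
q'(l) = 7.92*l^2 - 3.4*l + 3.05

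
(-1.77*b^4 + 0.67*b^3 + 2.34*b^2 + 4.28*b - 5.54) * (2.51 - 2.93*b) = 5.1861*b^5 - 6.4058*b^4 - 5.1745*b^3 - 6.667*b^2 + 26.975*b - 13.9054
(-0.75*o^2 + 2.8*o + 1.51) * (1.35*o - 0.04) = -1.0125*o^3 + 3.81*o^2 + 1.9265*o - 0.0604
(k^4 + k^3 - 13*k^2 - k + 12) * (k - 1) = k^5 - 14*k^3 + 12*k^2 + 13*k - 12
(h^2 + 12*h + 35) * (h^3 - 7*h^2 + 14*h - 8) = h^5 + 5*h^4 - 35*h^3 - 85*h^2 + 394*h - 280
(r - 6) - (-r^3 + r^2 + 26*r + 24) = r^3 - r^2 - 25*r - 30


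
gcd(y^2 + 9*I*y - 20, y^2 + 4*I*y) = y + 4*I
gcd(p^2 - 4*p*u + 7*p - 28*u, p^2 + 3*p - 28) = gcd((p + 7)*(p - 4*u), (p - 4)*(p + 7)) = p + 7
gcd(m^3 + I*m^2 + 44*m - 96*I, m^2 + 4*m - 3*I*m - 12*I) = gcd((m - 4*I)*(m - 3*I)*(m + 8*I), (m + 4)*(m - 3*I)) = m - 3*I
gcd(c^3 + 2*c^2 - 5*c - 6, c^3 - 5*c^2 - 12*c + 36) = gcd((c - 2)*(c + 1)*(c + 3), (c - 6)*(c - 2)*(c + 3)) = c^2 + c - 6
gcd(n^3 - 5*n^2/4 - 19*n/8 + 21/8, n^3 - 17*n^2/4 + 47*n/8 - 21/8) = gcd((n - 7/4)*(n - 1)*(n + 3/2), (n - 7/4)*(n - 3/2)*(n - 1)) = n^2 - 11*n/4 + 7/4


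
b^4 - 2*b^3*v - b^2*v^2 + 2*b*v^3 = b*(b - 2*v)*(b - v)*(b + v)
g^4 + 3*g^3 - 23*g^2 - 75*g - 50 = (g - 5)*(g + 1)*(g + 2)*(g + 5)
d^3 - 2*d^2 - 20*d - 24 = (d - 6)*(d + 2)^2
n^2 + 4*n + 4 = (n + 2)^2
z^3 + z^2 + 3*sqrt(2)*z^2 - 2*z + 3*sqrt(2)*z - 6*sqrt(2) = (z - 1)*(z + 2)*(z + 3*sqrt(2))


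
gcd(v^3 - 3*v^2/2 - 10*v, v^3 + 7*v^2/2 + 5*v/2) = v^2 + 5*v/2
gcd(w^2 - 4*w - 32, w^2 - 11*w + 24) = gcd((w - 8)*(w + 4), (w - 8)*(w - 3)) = w - 8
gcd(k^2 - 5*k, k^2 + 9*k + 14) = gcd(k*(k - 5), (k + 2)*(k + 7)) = 1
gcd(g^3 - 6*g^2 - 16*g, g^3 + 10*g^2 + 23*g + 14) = g + 2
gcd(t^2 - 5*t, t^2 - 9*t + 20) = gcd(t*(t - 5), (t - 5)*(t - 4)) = t - 5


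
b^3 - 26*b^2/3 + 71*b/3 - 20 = (b - 4)*(b - 3)*(b - 5/3)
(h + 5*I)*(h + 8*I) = h^2 + 13*I*h - 40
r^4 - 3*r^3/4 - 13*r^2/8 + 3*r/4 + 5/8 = (r - 5/4)*(r - 1)*(r + 1/2)*(r + 1)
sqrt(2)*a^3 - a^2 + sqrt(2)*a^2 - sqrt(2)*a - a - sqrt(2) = (a + 1)*(a - sqrt(2))*(sqrt(2)*a + 1)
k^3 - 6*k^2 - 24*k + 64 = (k - 8)*(k - 2)*(k + 4)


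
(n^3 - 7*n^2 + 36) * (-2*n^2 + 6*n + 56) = -2*n^5 + 20*n^4 + 14*n^3 - 464*n^2 + 216*n + 2016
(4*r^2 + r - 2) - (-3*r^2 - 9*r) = 7*r^2 + 10*r - 2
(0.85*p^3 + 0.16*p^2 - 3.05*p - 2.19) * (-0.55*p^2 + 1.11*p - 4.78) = -0.4675*p^5 + 0.8555*p^4 - 2.2079*p^3 - 2.9458*p^2 + 12.1481*p + 10.4682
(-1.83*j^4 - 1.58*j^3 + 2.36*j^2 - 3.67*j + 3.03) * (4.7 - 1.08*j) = 1.9764*j^5 - 6.8946*j^4 - 9.9748*j^3 + 15.0556*j^2 - 20.5214*j + 14.241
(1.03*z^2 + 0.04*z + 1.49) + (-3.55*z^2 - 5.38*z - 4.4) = -2.52*z^2 - 5.34*z - 2.91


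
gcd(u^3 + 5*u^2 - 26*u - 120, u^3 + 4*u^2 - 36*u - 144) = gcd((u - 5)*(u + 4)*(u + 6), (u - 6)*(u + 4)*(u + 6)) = u^2 + 10*u + 24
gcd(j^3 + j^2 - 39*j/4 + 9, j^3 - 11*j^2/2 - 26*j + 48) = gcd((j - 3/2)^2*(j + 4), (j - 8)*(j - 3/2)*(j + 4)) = j^2 + 5*j/2 - 6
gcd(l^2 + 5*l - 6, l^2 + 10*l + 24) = l + 6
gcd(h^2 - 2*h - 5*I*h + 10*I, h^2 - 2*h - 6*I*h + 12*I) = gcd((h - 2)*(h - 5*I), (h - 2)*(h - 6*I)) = h - 2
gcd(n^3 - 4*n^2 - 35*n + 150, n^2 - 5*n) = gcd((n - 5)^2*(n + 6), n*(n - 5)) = n - 5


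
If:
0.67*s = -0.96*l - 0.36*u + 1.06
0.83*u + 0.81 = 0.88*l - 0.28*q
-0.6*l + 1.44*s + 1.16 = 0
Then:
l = 1.2909661510872 - 0.290517821116342*u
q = 1.16446504627406 - 3.8773417235085*u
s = -0.121049092131809*u - 0.267652992602555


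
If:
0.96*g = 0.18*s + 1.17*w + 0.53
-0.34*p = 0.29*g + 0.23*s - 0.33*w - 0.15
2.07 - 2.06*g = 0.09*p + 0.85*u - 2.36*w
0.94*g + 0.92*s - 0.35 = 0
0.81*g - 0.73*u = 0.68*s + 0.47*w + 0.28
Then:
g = 1.19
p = 0.62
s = -0.84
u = 1.30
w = 0.65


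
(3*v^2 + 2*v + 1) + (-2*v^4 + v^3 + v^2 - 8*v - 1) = -2*v^4 + v^3 + 4*v^2 - 6*v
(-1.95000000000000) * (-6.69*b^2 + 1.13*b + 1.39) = 13.0455*b^2 - 2.2035*b - 2.7105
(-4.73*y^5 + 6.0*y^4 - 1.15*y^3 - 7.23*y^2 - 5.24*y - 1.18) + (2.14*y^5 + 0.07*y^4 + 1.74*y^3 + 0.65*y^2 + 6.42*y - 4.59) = -2.59*y^5 + 6.07*y^4 + 0.59*y^3 - 6.58*y^2 + 1.18*y - 5.77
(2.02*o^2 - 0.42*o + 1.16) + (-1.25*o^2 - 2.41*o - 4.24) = 0.77*o^2 - 2.83*o - 3.08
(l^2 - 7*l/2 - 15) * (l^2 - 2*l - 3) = l^4 - 11*l^3/2 - 11*l^2 + 81*l/2 + 45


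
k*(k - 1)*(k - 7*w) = k^3 - 7*k^2*w - k^2 + 7*k*w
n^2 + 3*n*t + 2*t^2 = (n + t)*(n + 2*t)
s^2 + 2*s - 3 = (s - 1)*(s + 3)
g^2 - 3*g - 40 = (g - 8)*(g + 5)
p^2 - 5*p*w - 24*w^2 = (p - 8*w)*(p + 3*w)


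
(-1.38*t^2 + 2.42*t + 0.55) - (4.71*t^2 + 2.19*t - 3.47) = -6.09*t^2 + 0.23*t + 4.02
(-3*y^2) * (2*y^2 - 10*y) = -6*y^4 + 30*y^3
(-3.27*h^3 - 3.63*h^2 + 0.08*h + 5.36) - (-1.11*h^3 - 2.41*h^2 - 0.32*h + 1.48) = -2.16*h^3 - 1.22*h^2 + 0.4*h + 3.88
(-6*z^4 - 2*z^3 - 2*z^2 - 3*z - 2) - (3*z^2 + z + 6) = -6*z^4 - 2*z^3 - 5*z^2 - 4*z - 8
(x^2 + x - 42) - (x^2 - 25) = x - 17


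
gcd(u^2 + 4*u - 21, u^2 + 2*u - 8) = 1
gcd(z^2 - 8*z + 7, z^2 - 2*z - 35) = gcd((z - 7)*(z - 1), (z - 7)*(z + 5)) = z - 7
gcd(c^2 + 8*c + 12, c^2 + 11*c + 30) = c + 6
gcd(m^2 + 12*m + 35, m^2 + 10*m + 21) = m + 7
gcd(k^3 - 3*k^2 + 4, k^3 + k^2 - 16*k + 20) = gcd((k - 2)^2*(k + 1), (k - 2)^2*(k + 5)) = k^2 - 4*k + 4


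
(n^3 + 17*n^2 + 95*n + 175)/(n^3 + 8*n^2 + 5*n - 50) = (n + 7)/(n - 2)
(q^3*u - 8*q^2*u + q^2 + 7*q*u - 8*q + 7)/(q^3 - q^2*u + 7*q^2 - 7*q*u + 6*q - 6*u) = (q^3*u - 8*q^2*u + q^2 + 7*q*u - 8*q + 7)/(q^3 - q^2*u + 7*q^2 - 7*q*u + 6*q - 6*u)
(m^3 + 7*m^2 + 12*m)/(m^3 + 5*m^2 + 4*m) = (m + 3)/(m + 1)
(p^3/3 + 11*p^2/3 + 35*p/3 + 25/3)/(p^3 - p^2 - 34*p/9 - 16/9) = 3*(p^2 + 10*p + 25)/(9*p^2 - 18*p - 16)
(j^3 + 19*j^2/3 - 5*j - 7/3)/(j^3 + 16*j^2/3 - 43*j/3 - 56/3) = (3*j^2 - 2*j - 1)/(3*j^2 - 5*j - 8)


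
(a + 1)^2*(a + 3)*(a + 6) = a^4 + 11*a^3 + 37*a^2 + 45*a + 18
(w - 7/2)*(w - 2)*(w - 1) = w^3 - 13*w^2/2 + 25*w/2 - 7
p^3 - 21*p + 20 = (p - 4)*(p - 1)*(p + 5)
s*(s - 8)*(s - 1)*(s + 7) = s^4 - 2*s^3 - 55*s^2 + 56*s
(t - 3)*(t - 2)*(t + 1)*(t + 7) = t^4 + 3*t^3 - 27*t^2 + 13*t + 42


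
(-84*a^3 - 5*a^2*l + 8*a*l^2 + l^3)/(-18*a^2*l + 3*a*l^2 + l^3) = (28*a^2 + 11*a*l + l^2)/(l*(6*a + l))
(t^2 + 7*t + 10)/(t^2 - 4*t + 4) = (t^2 + 7*t + 10)/(t^2 - 4*t + 4)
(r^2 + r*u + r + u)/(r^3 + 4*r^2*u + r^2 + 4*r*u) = (r + u)/(r*(r + 4*u))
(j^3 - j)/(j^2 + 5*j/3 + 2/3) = 3*j*(j - 1)/(3*j + 2)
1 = 1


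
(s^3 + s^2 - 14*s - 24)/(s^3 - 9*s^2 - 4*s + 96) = (s + 2)/(s - 8)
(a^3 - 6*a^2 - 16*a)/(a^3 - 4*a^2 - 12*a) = (a - 8)/(a - 6)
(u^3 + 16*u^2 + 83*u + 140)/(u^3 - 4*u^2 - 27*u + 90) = (u^2 + 11*u + 28)/(u^2 - 9*u + 18)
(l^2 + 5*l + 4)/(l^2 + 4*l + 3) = (l + 4)/(l + 3)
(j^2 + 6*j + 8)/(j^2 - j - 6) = (j + 4)/(j - 3)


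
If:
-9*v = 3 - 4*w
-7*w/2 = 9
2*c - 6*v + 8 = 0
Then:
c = -59/7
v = -31/21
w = -18/7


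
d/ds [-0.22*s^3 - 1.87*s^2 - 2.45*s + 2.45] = -0.66*s^2 - 3.74*s - 2.45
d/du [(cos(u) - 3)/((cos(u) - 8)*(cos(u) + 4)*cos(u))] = (51*cos(u) - 13*cos(2*u) + cos(3*u) + 179)*sin(u)/(2*(cos(u) - 8)^2*(cos(u) + 4)^2*cos(u)^2)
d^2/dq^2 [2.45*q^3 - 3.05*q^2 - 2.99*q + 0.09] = 14.7*q - 6.1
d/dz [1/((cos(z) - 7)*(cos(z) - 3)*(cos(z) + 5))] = (3*cos(z)^2 - 10*cos(z) - 29)*sin(z)/((cos(z) - 7)^2*(cos(z) - 3)^2*(cos(z) + 5)^2)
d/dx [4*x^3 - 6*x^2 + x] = 12*x^2 - 12*x + 1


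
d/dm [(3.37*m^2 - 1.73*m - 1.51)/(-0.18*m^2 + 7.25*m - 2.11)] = (24.1211*m^2 - 14.765*m + 14.5978)/(0.0324*m^4 - 2.61*m^3 + 53.3221*m^2 - 30.595*m + 4.4521)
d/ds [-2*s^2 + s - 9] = 1 - 4*s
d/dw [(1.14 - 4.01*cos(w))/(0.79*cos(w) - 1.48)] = -5.0342*sin(w)/(0.79*cos(w) - 1.48)^2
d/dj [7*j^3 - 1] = 21*j^2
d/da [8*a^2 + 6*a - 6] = 16*a + 6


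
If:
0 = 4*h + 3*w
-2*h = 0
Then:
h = 0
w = 0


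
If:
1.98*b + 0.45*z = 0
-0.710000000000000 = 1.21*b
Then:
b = -0.59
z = 2.58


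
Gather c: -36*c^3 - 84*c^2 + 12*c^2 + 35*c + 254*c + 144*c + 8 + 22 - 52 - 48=-36*c^3 - 72*c^2 + 433*c - 70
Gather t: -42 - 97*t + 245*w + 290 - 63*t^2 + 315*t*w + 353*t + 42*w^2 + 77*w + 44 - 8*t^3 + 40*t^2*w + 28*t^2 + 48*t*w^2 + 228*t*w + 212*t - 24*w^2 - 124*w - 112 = -8*t^3 + t^2*(40*w - 35) + t*(48*w^2 + 543*w + 468) + 18*w^2 + 198*w + 180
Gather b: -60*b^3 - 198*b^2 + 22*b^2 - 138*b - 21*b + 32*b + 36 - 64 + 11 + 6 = -60*b^3 - 176*b^2 - 127*b - 11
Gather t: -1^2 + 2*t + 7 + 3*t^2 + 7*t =3*t^2 + 9*t + 6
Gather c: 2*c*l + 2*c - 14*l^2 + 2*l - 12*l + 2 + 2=c*(2*l + 2) - 14*l^2 - 10*l + 4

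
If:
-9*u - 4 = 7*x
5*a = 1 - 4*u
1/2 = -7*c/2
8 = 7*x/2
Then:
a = 89/45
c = -1/7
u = -20/9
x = 16/7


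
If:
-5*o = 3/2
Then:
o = -3/10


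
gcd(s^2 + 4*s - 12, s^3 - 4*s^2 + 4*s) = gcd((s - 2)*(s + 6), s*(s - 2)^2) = s - 2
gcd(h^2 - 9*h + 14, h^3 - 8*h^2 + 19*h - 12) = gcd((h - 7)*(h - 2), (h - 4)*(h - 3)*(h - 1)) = 1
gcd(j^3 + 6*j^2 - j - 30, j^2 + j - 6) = j^2 + j - 6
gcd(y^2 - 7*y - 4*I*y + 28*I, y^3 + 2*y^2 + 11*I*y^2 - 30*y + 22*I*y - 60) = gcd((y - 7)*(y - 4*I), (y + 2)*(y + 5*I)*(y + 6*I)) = 1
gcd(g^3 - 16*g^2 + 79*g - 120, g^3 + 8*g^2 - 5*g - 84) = g - 3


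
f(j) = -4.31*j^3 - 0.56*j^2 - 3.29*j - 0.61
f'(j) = -12.93*j^2 - 1.12*j - 3.29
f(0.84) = -6.32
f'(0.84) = -13.35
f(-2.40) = 63.64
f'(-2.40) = -75.08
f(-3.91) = 261.33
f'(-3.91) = -196.59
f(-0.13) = -0.18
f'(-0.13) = -3.36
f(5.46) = -736.81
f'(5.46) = -394.87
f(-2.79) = 97.81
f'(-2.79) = -100.81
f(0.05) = -0.78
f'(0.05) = -3.38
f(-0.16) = -0.08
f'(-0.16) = -3.44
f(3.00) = -131.89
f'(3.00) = -123.02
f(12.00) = -7568.41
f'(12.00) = -1878.65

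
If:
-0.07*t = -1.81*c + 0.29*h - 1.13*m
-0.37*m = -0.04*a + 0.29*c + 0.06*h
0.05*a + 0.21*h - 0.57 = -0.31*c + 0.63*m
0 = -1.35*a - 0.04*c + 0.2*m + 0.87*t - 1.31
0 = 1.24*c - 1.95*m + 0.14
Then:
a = 8.88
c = 0.51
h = 1.03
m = 0.39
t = 15.22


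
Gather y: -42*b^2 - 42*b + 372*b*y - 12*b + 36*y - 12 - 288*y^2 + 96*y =-42*b^2 - 54*b - 288*y^2 + y*(372*b + 132) - 12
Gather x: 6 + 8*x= 8*x + 6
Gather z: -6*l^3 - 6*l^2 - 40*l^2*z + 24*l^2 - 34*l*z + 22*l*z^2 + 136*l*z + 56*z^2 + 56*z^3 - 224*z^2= -6*l^3 + 18*l^2 + 56*z^3 + z^2*(22*l - 168) + z*(-40*l^2 + 102*l)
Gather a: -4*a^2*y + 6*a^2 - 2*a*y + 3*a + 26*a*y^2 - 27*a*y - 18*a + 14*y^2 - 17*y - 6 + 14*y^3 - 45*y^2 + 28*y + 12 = a^2*(6 - 4*y) + a*(26*y^2 - 29*y - 15) + 14*y^3 - 31*y^2 + 11*y + 6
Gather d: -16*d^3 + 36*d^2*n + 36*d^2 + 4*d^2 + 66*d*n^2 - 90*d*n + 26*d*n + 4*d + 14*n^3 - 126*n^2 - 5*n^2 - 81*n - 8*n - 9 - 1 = -16*d^3 + d^2*(36*n + 40) + d*(66*n^2 - 64*n + 4) + 14*n^3 - 131*n^2 - 89*n - 10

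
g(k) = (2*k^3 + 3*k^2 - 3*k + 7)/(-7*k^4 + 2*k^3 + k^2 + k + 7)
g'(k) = (6*k^2 + 6*k - 3)/(-7*k^4 + 2*k^3 + k^2 + k + 7) + (2*k^3 + 3*k^2 - 3*k + 7)*(28*k^3 - 6*k^2 - 2*k - 1)/(-7*k^4 + 2*k^3 + k^2 + k + 7)^2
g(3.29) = -0.14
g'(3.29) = 0.06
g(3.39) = -0.13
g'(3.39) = 0.06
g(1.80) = -0.46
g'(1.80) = 0.74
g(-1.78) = -0.14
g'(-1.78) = -0.42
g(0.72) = 1.01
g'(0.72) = 1.32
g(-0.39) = 1.31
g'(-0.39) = -1.25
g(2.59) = -0.20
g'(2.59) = 0.14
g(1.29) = -2.42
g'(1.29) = 19.03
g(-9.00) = 0.02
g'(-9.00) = 0.00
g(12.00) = -0.03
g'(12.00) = 0.00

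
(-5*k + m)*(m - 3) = -5*k*m + 15*k + m^2 - 3*m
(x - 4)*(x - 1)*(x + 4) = x^3 - x^2 - 16*x + 16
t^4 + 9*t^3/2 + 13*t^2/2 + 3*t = t*(t + 1)*(t + 3/2)*(t + 2)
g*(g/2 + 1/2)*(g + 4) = g^3/2 + 5*g^2/2 + 2*g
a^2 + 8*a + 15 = (a + 3)*(a + 5)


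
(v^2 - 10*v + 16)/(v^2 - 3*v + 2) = (v - 8)/(v - 1)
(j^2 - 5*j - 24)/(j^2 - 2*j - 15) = (j - 8)/(j - 5)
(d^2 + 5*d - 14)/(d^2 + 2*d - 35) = (d - 2)/(d - 5)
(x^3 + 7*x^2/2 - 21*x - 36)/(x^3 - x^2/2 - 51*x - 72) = (x - 4)/(x - 8)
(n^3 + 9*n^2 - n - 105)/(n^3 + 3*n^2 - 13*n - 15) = (n + 7)/(n + 1)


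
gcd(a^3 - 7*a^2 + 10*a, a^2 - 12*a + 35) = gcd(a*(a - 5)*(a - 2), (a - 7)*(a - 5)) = a - 5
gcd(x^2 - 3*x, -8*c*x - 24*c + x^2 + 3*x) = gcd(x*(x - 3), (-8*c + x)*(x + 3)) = 1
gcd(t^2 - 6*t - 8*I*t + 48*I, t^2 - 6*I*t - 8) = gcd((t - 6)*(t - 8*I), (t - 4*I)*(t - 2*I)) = 1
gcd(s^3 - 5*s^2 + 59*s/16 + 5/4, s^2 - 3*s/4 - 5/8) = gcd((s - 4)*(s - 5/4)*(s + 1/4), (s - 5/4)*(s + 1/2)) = s - 5/4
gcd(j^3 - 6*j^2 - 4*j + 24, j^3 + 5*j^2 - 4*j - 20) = j^2 - 4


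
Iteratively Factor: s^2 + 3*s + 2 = (s + 2)*(s + 1)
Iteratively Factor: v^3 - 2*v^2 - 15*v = (v)*(v^2 - 2*v - 15) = v*(v + 3)*(v - 5)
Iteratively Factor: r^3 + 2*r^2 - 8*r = (r - 2)*(r^2 + 4*r) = r*(r - 2)*(r + 4)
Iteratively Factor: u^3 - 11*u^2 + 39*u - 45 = (u - 3)*(u^2 - 8*u + 15) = (u - 5)*(u - 3)*(u - 3)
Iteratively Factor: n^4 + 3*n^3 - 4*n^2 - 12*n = (n - 2)*(n^3 + 5*n^2 + 6*n) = (n - 2)*(n + 2)*(n^2 + 3*n) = (n - 2)*(n + 2)*(n + 3)*(n)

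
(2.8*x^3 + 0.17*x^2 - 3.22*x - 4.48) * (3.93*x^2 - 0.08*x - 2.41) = 11.004*x^5 + 0.4441*x^4 - 19.4162*x^3 - 17.7585*x^2 + 8.1186*x + 10.7968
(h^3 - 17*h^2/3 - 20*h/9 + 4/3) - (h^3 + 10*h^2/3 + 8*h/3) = -9*h^2 - 44*h/9 + 4/3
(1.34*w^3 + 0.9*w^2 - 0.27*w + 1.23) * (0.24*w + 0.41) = 0.3216*w^4 + 0.7654*w^3 + 0.3042*w^2 + 0.1845*w + 0.5043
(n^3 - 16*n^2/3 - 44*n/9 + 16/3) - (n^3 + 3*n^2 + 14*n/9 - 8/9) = -25*n^2/3 - 58*n/9 + 56/9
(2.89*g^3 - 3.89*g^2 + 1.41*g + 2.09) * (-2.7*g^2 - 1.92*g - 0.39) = -7.803*g^5 + 4.9542*g^4 + 2.5347*g^3 - 6.8331*g^2 - 4.5627*g - 0.8151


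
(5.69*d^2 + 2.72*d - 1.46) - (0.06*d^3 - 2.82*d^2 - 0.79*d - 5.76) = -0.06*d^3 + 8.51*d^2 + 3.51*d + 4.3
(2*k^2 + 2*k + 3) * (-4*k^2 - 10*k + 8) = -8*k^4 - 28*k^3 - 16*k^2 - 14*k + 24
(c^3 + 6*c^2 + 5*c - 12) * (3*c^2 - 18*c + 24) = 3*c^5 - 69*c^3 + 18*c^2 + 336*c - 288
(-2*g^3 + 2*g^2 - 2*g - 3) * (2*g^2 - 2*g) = -4*g^5 + 8*g^4 - 8*g^3 - 2*g^2 + 6*g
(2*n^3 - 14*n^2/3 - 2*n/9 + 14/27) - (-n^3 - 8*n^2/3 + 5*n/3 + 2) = 3*n^3 - 2*n^2 - 17*n/9 - 40/27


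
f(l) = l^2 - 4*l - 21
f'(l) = 2*l - 4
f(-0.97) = -16.18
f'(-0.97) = -5.94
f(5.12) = -15.27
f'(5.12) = 6.24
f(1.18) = -24.33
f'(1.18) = -1.64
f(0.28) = -22.04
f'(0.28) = -3.44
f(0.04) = -21.16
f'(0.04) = -3.92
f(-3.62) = 6.58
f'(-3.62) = -11.24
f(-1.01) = -15.94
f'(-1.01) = -6.02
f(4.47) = -18.90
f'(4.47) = 4.94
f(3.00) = -24.00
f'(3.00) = 2.00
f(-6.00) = 39.00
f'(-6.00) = -16.00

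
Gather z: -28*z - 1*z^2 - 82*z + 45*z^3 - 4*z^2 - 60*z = 45*z^3 - 5*z^2 - 170*z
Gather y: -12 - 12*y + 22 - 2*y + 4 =14 - 14*y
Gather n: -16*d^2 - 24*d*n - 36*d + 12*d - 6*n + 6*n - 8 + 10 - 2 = -16*d^2 - 24*d*n - 24*d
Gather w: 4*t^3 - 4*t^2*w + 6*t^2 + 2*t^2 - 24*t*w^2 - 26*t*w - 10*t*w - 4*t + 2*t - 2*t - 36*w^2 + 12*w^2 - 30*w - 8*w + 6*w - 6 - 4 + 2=4*t^3 + 8*t^2 - 4*t + w^2*(-24*t - 24) + w*(-4*t^2 - 36*t - 32) - 8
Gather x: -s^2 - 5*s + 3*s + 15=-s^2 - 2*s + 15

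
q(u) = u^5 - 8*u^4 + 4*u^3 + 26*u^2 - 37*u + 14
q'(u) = 5*u^4 - 32*u^3 + 12*u^2 + 52*u - 37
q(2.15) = -30.61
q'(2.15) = -80.92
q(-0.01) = 14.37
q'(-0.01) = -37.52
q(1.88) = -13.54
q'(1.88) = -47.00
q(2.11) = -27.49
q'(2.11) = -75.35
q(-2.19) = -56.68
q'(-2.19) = 357.80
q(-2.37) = -132.69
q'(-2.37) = 490.90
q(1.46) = -1.87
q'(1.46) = -12.37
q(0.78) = 0.18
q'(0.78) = -2.47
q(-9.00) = -112000.00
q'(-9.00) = 56600.00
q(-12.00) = -417430.00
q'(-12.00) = 160043.00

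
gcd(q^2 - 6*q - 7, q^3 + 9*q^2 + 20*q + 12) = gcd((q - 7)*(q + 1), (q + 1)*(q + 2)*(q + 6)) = q + 1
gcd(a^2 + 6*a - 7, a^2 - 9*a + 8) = a - 1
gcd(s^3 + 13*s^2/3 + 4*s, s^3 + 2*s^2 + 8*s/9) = s^2 + 4*s/3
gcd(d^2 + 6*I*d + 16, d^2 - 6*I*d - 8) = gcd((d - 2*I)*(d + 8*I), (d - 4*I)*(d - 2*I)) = d - 2*I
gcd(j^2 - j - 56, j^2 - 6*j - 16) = j - 8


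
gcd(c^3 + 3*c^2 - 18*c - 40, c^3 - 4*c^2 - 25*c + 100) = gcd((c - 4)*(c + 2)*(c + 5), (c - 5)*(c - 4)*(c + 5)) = c^2 + c - 20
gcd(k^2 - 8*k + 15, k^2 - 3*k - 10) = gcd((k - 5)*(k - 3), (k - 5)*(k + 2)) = k - 5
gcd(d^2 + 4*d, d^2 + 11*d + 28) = d + 4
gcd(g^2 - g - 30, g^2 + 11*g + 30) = g + 5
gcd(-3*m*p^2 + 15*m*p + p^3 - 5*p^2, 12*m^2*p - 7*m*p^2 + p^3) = -3*m*p + p^2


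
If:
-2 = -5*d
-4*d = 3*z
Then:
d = 2/5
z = -8/15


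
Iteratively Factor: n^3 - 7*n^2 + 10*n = (n)*(n^2 - 7*n + 10) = n*(n - 5)*(n - 2)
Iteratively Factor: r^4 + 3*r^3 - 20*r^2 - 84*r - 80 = (r + 2)*(r^3 + r^2 - 22*r - 40) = (r - 5)*(r + 2)*(r^2 + 6*r + 8) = (r - 5)*(r + 2)*(r + 4)*(r + 2)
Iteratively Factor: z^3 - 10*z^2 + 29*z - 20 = (z - 5)*(z^2 - 5*z + 4) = (z - 5)*(z - 1)*(z - 4)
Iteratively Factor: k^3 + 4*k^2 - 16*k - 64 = (k + 4)*(k^2 - 16) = (k - 4)*(k + 4)*(k + 4)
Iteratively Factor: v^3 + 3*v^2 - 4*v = (v - 1)*(v^2 + 4*v) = (v - 1)*(v + 4)*(v)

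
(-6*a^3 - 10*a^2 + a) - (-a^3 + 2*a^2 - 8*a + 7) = -5*a^3 - 12*a^2 + 9*a - 7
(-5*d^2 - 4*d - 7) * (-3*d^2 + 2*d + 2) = 15*d^4 + 2*d^3 + 3*d^2 - 22*d - 14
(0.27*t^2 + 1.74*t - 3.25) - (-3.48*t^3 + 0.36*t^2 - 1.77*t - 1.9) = 3.48*t^3 - 0.09*t^2 + 3.51*t - 1.35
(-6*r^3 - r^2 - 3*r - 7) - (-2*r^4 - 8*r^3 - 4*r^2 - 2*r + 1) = 2*r^4 + 2*r^3 + 3*r^2 - r - 8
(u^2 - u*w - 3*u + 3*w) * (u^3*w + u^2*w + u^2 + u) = u^5*w - u^4*w^2 - 2*u^4*w + u^4 + 2*u^3*w^2 - 4*u^3*w - 2*u^3 + 3*u^2*w^2 + 2*u^2*w - 3*u^2 + 3*u*w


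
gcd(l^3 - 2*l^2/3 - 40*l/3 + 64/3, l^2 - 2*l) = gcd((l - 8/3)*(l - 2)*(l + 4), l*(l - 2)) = l - 2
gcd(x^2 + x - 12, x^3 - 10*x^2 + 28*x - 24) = 1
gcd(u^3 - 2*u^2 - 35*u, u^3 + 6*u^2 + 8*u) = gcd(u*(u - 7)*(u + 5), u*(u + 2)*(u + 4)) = u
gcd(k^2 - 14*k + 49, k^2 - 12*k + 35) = k - 7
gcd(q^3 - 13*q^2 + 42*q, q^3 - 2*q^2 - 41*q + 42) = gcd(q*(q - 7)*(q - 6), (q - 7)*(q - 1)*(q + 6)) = q - 7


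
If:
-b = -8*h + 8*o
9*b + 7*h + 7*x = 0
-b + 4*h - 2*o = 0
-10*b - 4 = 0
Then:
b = -2/5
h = -3/20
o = -1/10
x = 93/140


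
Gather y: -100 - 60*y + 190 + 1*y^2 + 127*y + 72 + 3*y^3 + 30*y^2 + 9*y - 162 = 3*y^3 + 31*y^2 + 76*y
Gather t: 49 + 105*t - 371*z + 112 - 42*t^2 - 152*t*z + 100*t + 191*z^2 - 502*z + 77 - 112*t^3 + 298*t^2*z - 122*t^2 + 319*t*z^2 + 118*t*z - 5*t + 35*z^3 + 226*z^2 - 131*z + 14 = -112*t^3 + t^2*(298*z - 164) + t*(319*z^2 - 34*z + 200) + 35*z^3 + 417*z^2 - 1004*z + 252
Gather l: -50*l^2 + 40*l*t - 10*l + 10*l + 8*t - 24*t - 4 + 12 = -50*l^2 + 40*l*t - 16*t + 8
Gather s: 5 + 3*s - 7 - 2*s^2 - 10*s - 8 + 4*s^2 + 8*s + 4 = 2*s^2 + s - 6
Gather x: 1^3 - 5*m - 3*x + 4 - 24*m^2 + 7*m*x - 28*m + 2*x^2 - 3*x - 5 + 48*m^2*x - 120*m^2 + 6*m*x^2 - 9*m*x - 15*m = -144*m^2 - 48*m + x^2*(6*m + 2) + x*(48*m^2 - 2*m - 6)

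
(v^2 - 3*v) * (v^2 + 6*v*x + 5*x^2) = v^4 + 6*v^3*x - 3*v^3 + 5*v^2*x^2 - 18*v^2*x - 15*v*x^2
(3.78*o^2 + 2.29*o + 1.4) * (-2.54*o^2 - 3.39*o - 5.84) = -9.6012*o^4 - 18.6308*o^3 - 33.3943*o^2 - 18.1196*o - 8.176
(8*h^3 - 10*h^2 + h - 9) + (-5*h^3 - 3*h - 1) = 3*h^3 - 10*h^2 - 2*h - 10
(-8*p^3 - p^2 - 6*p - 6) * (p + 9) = -8*p^4 - 73*p^3 - 15*p^2 - 60*p - 54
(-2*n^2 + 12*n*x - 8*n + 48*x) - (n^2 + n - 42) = -3*n^2 + 12*n*x - 9*n + 48*x + 42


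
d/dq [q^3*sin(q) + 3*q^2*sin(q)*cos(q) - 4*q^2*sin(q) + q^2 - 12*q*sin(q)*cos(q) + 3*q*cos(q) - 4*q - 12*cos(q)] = q^3*cos(q) + 3*q^2*sin(q) - 4*q^2*cos(q) + 3*q^2*cos(2*q) - 11*q*sin(q) + 3*q*sin(2*q) - 12*q*cos(2*q) + 2*q + 12*sin(q) - 6*sin(2*q) + 3*cos(q) - 4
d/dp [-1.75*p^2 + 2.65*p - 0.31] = 2.65 - 3.5*p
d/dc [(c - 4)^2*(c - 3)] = (c - 4)*(3*c - 10)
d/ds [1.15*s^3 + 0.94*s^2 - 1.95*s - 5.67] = 3.45*s^2 + 1.88*s - 1.95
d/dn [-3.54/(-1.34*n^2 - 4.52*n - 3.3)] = (-9.4872*n - 16.0008)/(1.34*n^2 + 4.52*n + 3.3)^2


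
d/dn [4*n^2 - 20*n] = 8*n - 20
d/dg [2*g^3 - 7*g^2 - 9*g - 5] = 6*g^2 - 14*g - 9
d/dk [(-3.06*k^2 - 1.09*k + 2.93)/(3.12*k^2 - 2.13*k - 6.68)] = (9.9186*k^2 + 22.5984*k + 13.5221)/(9.7344*k^4 - 13.2912*k^3 - 37.1463*k^2 + 28.4568*k + 44.6224)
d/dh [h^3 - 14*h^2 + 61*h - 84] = 3*h^2 - 28*h + 61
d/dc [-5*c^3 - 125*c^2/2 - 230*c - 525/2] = -15*c^2 - 125*c - 230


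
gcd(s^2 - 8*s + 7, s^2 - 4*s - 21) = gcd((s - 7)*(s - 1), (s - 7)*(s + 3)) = s - 7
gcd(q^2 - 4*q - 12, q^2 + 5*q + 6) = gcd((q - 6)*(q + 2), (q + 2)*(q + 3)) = q + 2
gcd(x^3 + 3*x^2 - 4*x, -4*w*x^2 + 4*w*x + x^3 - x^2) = x^2 - x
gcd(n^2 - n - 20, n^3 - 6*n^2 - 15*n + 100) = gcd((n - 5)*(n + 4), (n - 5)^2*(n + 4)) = n^2 - n - 20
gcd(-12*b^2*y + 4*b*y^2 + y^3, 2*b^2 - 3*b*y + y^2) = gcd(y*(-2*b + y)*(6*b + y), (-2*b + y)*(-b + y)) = -2*b + y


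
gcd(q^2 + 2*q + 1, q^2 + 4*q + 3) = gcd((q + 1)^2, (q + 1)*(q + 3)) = q + 1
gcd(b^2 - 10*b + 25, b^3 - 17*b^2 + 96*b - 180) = b - 5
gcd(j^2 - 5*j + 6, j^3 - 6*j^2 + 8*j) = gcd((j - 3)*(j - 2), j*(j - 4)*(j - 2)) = j - 2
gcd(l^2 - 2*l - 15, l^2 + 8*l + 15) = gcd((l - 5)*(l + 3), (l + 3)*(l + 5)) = l + 3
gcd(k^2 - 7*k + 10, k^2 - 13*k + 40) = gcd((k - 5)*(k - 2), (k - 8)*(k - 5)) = k - 5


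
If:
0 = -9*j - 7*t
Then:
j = -7*t/9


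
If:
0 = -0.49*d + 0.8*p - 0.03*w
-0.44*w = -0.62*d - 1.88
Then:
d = 0.709677419354839*w - 3.03225806451613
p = 0.472177419354839*w - 1.85725806451613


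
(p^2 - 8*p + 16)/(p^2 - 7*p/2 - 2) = 2*(p - 4)/(2*p + 1)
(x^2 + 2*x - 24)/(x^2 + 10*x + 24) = (x - 4)/(x + 4)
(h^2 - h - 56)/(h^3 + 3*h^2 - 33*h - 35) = (h - 8)/(h^2 - 4*h - 5)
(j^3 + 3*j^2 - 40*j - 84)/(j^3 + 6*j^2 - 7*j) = (j^2 - 4*j - 12)/(j*(j - 1))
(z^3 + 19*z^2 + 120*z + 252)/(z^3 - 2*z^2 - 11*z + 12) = (z^3 + 19*z^2 + 120*z + 252)/(z^3 - 2*z^2 - 11*z + 12)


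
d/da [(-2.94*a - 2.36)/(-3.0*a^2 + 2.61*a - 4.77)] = (-8.82*a^2 - 14.16*a + 20.1834)/(9.0*a^4 - 15.66*a^3 + 35.4321*a^2 - 24.8994*a + 22.7529)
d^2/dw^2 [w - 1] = 0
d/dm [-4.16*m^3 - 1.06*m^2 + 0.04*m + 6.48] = -12.48*m^2 - 2.12*m + 0.04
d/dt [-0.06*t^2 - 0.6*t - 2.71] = -0.12*t - 0.6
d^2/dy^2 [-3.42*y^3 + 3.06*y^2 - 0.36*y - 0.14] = 6.12 - 20.52*y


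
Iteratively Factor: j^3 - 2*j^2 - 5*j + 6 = (j + 2)*(j^2 - 4*j + 3) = (j - 1)*(j + 2)*(j - 3)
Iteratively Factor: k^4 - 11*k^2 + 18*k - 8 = (k - 1)*(k^3 + k^2 - 10*k + 8) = (k - 2)*(k - 1)*(k^2 + 3*k - 4) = (k - 2)*(k - 1)^2*(k + 4)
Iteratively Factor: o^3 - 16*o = (o)*(o^2 - 16) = o*(o - 4)*(o + 4)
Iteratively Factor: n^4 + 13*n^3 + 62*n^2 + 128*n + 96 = (n + 3)*(n^3 + 10*n^2 + 32*n + 32) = (n + 3)*(n + 4)*(n^2 + 6*n + 8) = (n + 3)*(n + 4)^2*(n + 2)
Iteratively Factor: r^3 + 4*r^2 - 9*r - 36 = (r + 4)*(r^2 - 9) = (r + 3)*(r + 4)*(r - 3)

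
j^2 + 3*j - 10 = (j - 2)*(j + 5)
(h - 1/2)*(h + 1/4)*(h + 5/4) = h^3 + h^2 - 7*h/16 - 5/32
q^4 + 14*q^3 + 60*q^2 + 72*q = q*(q + 2)*(q + 6)^2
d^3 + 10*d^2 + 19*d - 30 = (d - 1)*(d + 5)*(d + 6)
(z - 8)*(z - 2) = z^2 - 10*z + 16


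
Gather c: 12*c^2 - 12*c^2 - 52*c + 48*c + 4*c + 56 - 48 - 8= 0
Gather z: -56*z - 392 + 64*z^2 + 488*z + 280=64*z^2 + 432*z - 112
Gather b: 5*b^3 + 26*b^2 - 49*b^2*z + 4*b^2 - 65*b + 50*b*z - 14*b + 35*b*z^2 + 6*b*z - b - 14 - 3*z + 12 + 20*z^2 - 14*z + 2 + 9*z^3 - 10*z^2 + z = 5*b^3 + b^2*(30 - 49*z) + b*(35*z^2 + 56*z - 80) + 9*z^3 + 10*z^2 - 16*z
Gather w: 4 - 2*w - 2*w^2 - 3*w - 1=-2*w^2 - 5*w + 3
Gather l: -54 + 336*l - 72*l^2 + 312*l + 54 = -72*l^2 + 648*l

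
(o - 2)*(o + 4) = o^2 + 2*o - 8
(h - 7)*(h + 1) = h^2 - 6*h - 7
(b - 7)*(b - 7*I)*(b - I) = b^3 - 7*b^2 - 8*I*b^2 - 7*b + 56*I*b + 49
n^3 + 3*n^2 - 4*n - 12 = (n - 2)*(n + 2)*(n + 3)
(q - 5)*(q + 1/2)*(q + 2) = q^3 - 5*q^2/2 - 23*q/2 - 5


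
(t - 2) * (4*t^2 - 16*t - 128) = 4*t^3 - 24*t^2 - 96*t + 256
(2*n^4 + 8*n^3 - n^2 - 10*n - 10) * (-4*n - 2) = -8*n^5 - 36*n^4 - 12*n^3 + 42*n^2 + 60*n + 20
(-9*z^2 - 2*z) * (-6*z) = 54*z^3 + 12*z^2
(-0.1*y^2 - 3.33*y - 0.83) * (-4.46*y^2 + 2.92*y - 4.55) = 0.446*y^4 + 14.5598*y^3 - 5.5668*y^2 + 12.7279*y + 3.7765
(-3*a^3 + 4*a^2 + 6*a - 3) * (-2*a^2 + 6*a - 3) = 6*a^5 - 26*a^4 + 21*a^3 + 30*a^2 - 36*a + 9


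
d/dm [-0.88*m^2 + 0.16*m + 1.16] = 0.16 - 1.76*m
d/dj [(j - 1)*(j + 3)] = 2*j + 2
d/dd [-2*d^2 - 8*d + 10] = -4*d - 8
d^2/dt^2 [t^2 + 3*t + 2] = 2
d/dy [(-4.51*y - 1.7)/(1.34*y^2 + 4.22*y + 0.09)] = (6.0434*y^2 + 4.556*y + 6.7681)/(1.7956*y^4 + 11.3096*y^3 + 18.0496*y^2 + 0.7596*y + 0.0081)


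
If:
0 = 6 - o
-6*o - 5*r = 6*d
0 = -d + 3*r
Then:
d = -108/23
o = 6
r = -36/23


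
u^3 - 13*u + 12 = (u - 3)*(u - 1)*(u + 4)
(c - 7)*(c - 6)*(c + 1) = c^3 - 12*c^2 + 29*c + 42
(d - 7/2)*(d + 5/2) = d^2 - d - 35/4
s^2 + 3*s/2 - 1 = (s - 1/2)*(s + 2)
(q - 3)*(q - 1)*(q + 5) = q^3 + q^2 - 17*q + 15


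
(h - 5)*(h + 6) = h^2 + h - 30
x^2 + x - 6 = (x - 2)*(x + 3)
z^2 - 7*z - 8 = (z - 8)*(z + 1)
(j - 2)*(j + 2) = j^2 - 4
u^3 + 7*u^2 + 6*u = u*(u + 1)*(u + 6)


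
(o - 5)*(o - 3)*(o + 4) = o^3 - 4*o^2 - 17*o + 60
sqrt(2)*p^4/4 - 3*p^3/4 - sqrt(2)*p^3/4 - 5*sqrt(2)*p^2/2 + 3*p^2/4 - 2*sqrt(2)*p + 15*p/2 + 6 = (p/2 + 1)*(p - 4)*(p - 3*sqrt(2)/2)*(sqrt(2)*p/2 + sqrt(2)/2)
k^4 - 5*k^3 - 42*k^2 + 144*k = k*(k - 8)*(k - 3)*(k + 6)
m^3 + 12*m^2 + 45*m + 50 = (m + 2)*(m + 5)^2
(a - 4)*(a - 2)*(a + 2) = a^3 - 4*a^2 - 4*a + 16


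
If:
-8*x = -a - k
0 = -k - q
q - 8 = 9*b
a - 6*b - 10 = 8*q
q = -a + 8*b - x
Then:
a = -4442/701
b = -722/701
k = 890/701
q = -890/701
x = -444/701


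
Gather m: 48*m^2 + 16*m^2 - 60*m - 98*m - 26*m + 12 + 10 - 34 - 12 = 64*m^2 - 184*m - 24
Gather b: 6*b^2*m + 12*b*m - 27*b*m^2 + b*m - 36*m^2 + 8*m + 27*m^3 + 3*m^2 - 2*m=6*b^2*m + b*(-27*m^2 + 13*m) + 27*m^3 - 33*m^2 + 6*m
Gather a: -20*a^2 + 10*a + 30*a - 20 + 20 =-20*a^2 + 40*a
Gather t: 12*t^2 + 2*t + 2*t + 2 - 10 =12*t^2 + 4*t - 8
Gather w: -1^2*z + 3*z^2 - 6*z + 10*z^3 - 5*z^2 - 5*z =10*z^3 - 2*z^2 - 12*z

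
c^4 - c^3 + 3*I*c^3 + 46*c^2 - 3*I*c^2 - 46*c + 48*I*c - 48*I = (c - 1)*(c - 6*I)*(c + I)*(c + 8*I)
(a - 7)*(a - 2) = a^2 - 9*a + 14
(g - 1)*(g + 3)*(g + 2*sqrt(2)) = g^3 + 2*g^2 + 2*sqrt(2)*g^2 - 3*g + 4*sqrt(2)*g - 6*sqrt(2)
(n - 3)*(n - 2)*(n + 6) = n^3 + n^2 - 24*n + 36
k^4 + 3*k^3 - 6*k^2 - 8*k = k*(k - 2)*(k + 1)*(k + 4)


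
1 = 1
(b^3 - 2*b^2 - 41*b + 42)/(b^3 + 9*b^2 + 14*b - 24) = (b - 7)/(b + 4)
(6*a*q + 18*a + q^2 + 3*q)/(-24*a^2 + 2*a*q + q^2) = (q + 3)/(-4*a + q)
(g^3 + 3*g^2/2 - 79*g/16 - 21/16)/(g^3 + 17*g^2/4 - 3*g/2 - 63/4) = (g + 1/4)/(g + 3)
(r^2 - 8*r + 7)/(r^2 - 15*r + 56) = (r - 1)/(r - 8)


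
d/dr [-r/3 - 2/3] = -1/3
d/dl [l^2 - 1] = 2*l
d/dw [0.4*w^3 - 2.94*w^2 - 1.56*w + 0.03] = 1.2*w^2 - 5.88*w - 1.56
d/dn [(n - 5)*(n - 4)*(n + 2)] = 3*n^2 - 14*n + 2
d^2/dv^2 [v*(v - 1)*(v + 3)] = 6*v + 4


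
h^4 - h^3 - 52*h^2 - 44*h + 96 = (h - 8)*(h - 1)*(h + 2)*(h + 6)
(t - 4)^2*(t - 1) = t^3 - 9*t^2 + 24*t - 16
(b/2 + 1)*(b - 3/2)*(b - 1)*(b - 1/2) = b^4/2 - b^3/2 - 13*b^2/8 + 19*b/8 - 3/4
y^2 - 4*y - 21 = (y - 7)*(y + 3)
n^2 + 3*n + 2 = (n + 1)*(n + 2)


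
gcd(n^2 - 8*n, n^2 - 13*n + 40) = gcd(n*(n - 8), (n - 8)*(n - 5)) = n - 8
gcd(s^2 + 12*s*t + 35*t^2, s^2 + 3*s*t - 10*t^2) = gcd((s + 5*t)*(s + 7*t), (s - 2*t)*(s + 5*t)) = s + 5*t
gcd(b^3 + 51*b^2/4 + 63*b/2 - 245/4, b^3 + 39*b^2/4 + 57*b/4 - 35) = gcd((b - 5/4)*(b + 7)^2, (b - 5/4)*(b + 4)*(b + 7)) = b^2 + 23*b/4 - 35/4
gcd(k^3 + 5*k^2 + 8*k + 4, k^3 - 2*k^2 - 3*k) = k + 1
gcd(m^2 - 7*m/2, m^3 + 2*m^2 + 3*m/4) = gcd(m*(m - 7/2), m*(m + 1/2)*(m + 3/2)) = m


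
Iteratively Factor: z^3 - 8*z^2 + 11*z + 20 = (z - 4)*(z^2 - 4*z - 5) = (z - 4)*(z + 1)*(z - 5)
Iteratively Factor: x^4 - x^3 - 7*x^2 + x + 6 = (x + 1)*(x^3 - 2*x^2 - 5*x + 6) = (x + 1)*(x + 2)*(x^2 - 4*x + 3) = (x - 3)*(x + 1)*(x + 2)*(x - 1)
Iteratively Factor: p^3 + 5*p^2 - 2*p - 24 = (p + 3)*(p^2 + 2*p - 8) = (p + 3)*(p + 4)*(p - 2)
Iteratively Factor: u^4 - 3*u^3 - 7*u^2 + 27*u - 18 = (u - 3)*(u^3 - 7*u + 6) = (u - 3)*(u + 3)*(u^2 - 3*u + 2) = (u - 3)*(u - 2)*(u + 3)*(u - 1)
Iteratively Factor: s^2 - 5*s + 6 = (s - 3)*(s - 2)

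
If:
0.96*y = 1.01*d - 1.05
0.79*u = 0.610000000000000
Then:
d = 0.95049504950495*y + 1.03960396039604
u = 0.77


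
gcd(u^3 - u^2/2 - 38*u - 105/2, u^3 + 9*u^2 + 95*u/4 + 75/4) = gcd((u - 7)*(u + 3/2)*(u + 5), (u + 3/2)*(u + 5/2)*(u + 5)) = u^2 + 13*u/2 + 15/2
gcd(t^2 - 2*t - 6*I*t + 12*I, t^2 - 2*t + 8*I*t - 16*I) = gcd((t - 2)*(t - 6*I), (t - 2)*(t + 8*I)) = t - 2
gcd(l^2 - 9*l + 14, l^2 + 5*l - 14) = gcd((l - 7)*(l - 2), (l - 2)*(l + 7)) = l - 2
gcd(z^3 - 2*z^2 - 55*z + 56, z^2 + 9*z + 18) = 1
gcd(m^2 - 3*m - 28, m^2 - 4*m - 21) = m - 7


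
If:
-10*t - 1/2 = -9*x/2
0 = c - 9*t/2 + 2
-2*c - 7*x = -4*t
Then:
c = -479/370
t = 29/185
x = 17/37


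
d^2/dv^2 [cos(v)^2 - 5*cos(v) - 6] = 5*cos(v) - 2*cos(2*v)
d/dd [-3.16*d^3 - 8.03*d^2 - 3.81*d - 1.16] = -9.48*d^2 - 16.06*d - 3.81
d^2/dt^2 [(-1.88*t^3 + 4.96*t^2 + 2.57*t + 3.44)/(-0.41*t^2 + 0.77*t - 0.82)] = (-8.88178419700125e-16*t^5 + 3.5527136788005e-15*t^4 - 3.030586*t^3 - 0.586463999999998*t^2 + 19.284924*t - 11.6817)/(0.068921*t^6 - 0.388311*t^5 + 1.142793*t^4 - 2.009777*t^3 + 2.285586*t^2 - 1.553244*t + 0.551368)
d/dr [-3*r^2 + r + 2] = 1 - 6*r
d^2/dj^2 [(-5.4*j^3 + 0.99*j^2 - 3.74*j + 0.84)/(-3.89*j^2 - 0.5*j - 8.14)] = (7.105427357601e-15*j^4 - 222.238472000001*j^3 + 243.68994*j^2 + 1426.454616*j - 108.86108)/(58.863869*j^6 + 22.69815*j^5 + 372.443382*j^4 + 95.1188*j^3 + 779.354532*j^2 + 99.3894*j + 539.353144)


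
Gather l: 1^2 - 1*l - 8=-l - 7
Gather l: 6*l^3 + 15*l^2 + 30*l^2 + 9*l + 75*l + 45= 6*l^3 + 45*l^2 + 84*l + 45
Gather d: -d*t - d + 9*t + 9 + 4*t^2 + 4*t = d*(-t - 1) + 4*t^2 + 13*t + 9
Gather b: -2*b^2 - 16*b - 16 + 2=-2*b^2 - 16*b - 14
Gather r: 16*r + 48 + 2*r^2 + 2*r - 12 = 2*r^2 + 18*r + 36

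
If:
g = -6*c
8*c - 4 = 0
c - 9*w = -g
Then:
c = 1/2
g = -3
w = -5/18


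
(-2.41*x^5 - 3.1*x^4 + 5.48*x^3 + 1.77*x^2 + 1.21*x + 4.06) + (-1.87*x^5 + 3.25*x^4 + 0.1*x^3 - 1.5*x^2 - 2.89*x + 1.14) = -4.28*x^5 + 0.15*x^4 + 5.58*x^3 + 0.27*x^2 - 1.68*x + 5.2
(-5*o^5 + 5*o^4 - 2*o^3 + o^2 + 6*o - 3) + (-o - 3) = -5*o^5 + 5*o^4 - 2*o^3 + o^2 + 5*o - 6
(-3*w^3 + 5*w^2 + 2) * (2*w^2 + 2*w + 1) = -6*w^5 + 4*w^4 + 7*w^3 + 9*w^2 + 4*w + 2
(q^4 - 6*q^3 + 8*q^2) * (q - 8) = q^5 - 14*q^4 + 56*q^3 - 64*q^2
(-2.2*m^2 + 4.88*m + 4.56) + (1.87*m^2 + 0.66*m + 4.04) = -0.33*m^2 + 5.54*m + 8.6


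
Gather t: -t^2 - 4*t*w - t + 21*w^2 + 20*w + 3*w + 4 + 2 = -t^2 + t*(-4*w - 1) + 21*w^2 + 23*w + 6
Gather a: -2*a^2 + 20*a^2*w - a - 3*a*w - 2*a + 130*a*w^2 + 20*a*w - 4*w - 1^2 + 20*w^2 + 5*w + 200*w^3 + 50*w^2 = a^2*(20*w - 2) + a*(130*w^2 + 17*w - 3) + 200*w^3 + 70*w^2 + w - 1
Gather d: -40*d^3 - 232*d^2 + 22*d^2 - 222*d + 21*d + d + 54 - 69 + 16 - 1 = -40*d^3 - 210*d^2 - 200*d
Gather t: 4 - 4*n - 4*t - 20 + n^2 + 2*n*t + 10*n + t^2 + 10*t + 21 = n^2 + 6*n + t^2 + t*(2*n + 6) + 5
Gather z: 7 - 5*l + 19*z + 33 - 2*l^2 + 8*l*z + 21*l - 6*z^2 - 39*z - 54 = -2*l^2 + 16*l - 6*z^2 + z*(8*l - 20) - 14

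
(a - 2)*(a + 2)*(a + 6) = a^3 + 6*a^2 - 4*a - 24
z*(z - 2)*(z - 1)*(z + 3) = z^4 - 7*z^2 + 6*z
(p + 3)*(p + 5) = p^2 + 8*p + 15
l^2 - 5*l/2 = l*(l - 5/2)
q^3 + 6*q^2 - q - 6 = (q - 1)*(q + 1)*(q + 6)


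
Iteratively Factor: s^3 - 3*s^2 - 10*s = (s - 5)*(s^2 + 2*s) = s*(s - 5)*(s + 2)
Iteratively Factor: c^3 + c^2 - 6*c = (c + 3)*(c^2 - 2*c) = c*(c + 3)*(c - 2)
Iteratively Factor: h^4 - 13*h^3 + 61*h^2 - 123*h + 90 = (h - 2)*(h^3 - 11*h^2 + 39*h - 45) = (h - 3)*(h - 2)*(h^2 - 8*h + 15) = (h - 5)*(h - 3)*(h - 2)*(h - 3)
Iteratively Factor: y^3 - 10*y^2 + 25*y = (y - 5)*(y^2 - 5*y) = y*(y - 5)*(y - 5)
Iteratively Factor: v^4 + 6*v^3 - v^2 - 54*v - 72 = (v + 2)*(v^3 + 4*v^2 - 9*v - 36) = (v + 2)*(v + 4)*(v^2 - 9) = (v - 3)*(v + 2)*(v + 4)*(v + 3)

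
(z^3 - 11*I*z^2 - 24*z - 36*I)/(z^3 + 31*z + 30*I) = (z - 6*I)/(z + 5*I)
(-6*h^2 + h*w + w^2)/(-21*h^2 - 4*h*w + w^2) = (-2*h + w)/(-7*h + w)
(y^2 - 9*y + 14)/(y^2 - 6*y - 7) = (y - 2)/(y + 1)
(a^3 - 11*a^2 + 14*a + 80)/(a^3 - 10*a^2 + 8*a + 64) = (a - 5)/(a - 4)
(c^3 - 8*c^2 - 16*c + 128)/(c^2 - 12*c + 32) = c + 4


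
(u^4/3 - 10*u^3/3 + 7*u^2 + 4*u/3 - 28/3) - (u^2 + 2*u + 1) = u^4/3 - 10*u^3/3 + 6*u^2 - 2*u/3 - 31/3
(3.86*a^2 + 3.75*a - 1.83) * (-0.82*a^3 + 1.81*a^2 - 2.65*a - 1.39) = -3.1652*a^5 + 3.9116*a^4 - 1.9409*a^3 - 18.6152*a^2 - 0.363*a + 2.5437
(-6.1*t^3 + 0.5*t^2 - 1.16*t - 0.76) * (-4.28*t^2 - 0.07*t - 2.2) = 26.108*t^5 - 1.713*t^4 + 18.3498*t^3 + 2.234*t^2 + 2.6052*t + 1.672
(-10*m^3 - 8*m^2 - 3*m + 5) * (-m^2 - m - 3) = 10*m^5 + 18*m^4 + 41*m^3 + 22*m^2 + 4*m - 15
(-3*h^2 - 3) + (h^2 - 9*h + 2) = -2*h^2 - 9*h - 1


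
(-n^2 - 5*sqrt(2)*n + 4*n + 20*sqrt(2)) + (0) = -n^2 - 5*sqrt(2)*n + 4*n + 20*sqrt(2)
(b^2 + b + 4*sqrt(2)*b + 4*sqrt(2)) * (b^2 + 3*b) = b^4 + 4*b^3 + 4*sqrt(2)*b^3 + 3*b^2 + 16*sqrt(2)*b^2 + 12*sqrt(2)*b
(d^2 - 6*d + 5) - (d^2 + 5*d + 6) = -11*d - 1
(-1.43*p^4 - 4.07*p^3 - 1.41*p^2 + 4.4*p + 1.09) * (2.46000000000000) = -3.5178*p^4 - 10.0122*p^3 - 3.4686*p^2 + 10.824*p + 2.6814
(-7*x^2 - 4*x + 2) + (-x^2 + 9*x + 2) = -8*x^2 + 5*x + 4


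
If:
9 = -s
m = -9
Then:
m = -9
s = -9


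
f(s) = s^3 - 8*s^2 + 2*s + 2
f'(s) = 3*s^2 - 16*s + 2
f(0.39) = 1.62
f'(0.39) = -3.78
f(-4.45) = -253.44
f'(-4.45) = 132.61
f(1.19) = -5.26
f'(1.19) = -12.79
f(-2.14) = -48.72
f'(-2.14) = 49.98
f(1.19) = -5.26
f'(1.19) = -12.79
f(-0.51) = -1.23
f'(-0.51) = 10.94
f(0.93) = -2.25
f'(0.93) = -10.29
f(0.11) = 2.12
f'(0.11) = 0.28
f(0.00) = 2.00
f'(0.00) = 2.00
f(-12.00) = -2902.00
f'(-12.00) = 626.00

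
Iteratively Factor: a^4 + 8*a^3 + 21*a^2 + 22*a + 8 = (a + 1)*(a^3 + 7*a^2 + 14*a + 8) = (a + 1)*(a + 4)*(a^2 + 3*a + 2) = (a + 1)^2*(a + 4)*(a + 2)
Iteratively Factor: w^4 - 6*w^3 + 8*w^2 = (w)*(w^3 - 6*w^2 + 8*w) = w^2*(w^2 - 6*w + 8) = w^2*(w - 2)*(w - 4)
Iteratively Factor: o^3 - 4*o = (o - 2)*(o^2 + 2*o) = o*(o - 2)*(o + 2)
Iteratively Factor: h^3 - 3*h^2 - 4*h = (h)*(h^2 - 3*h - 4) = h*(h + 1)*(h - 4)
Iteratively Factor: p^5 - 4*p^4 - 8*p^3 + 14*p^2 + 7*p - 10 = (p - 1)*(p^4 - 3*p^3 - 11*p^2 + 3*p + 10) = (p - 5)*(p - 1)*(p^3 + 2*p^2 - p - 2) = (p - 5)*(p - 1)*(p + 1)*(p^2 + p - 2) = (p - 5)*(p - 1)*(p + 1)*(p + 2)*(p - 1)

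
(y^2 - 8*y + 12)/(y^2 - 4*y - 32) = (-y^2 + 8*y - 12)/(-y^2 + 4*y + 32)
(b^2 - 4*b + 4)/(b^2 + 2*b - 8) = (b - 2)/(b + 4)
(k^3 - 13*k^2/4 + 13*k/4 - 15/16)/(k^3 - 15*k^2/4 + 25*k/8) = (4*k^2 - 8*k + 3)/(2*k*(2*k - 5))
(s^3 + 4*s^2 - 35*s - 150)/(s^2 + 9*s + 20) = (s^2 - s - 30)/(s + 4)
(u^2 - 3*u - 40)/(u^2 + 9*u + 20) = (u - 8)/(u + 4)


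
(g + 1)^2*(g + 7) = g^3 + 9*g^2 + 15*g + 7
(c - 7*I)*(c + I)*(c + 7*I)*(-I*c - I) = -I*c^4 + c^3 - I*c^3 + c^2 - 49*I*c^2 + 49*c - 49*I*c + 49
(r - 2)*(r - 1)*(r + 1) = r^3 - 2*r^2 - r + 2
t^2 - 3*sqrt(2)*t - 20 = (t - 5*sqrt(2))*(t + 2*sqrt(2))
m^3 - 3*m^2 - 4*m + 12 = (m - 3)*(m - 2)*(m + 2)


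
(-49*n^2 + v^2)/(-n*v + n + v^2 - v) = (49*n^2 - v^2)/(n*v - n - v^2 + v)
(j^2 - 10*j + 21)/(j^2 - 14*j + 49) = (j - 3)/(j - 7)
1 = 1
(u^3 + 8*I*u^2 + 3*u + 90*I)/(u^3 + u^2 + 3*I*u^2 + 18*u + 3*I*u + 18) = (u + 5*I)/(u + 1)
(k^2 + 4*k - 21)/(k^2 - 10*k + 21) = (k + 7)/(k - 7)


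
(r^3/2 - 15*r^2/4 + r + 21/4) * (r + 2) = r^4/2 - 11*r^3/4 - 13*r^2/2 + 29*r/4 + 21/2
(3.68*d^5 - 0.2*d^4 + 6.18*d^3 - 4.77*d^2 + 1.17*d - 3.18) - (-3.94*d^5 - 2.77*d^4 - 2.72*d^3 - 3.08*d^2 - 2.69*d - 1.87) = 7.62*d^5 + 2.57*d^4 + 8.9*d^3 - 1.69*d^2 + 3.86*d - 1.31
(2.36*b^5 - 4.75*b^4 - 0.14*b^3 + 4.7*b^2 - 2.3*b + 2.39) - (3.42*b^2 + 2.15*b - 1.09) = 2.36*b^5 - 4.75*b^4 - 0.14*b^3 + 1.28*b^2 - 4.45*b + 3.48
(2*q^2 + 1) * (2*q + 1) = 4*q^3 + 2*q^2 + 2*q + 1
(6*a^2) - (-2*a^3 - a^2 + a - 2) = 2*a^3 + 7*a^2 - a + 2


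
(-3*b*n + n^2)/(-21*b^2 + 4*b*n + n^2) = n/(7*b + n)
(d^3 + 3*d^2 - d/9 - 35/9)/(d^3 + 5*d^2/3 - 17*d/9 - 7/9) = (3*d + 5)/(3*d + 1)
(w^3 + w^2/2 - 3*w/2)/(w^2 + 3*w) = (2*w^2 + w - 3)/(2*(w + 3))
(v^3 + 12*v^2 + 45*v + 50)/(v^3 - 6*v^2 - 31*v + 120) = (v^2 + 7*v + 10)/(v^2 - 11*v + 24)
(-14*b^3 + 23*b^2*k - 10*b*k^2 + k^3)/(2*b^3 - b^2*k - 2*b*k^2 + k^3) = (-7*b + k)/(b + k)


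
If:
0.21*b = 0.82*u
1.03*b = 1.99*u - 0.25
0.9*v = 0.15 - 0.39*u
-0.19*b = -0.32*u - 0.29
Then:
No Solution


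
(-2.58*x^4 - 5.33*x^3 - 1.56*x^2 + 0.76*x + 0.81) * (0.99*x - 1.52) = -2.5542*x^5 - 1.3551*x^4 + 6.5572*x^3 + 3.1236*x^2 - 0.3533*x - 1.2312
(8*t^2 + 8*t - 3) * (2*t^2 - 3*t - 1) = 16*t^4 - 8*t^3 - 38*t^2 + t + 3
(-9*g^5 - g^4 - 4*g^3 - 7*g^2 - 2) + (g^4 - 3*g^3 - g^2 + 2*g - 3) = -9*g^5 - 7*g^3 - 8*g^2 + 2*g - 5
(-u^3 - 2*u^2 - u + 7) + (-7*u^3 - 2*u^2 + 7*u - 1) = -8*u^3 - 4*u^2 + 6*u + 6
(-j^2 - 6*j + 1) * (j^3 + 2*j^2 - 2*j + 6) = -j^5 - 8*j^4 - 9*j^3 + 8*j^2 - 38*j + 6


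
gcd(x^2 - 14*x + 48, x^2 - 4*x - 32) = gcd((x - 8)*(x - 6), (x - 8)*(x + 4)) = x - 8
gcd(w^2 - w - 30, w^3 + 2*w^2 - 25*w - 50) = w + 5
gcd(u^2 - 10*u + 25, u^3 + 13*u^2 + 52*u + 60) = 1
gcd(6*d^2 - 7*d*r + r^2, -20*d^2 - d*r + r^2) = 1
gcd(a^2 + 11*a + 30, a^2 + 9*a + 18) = a + 6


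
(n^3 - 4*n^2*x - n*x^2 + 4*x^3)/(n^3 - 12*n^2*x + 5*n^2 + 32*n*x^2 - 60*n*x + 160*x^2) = (-n^2 + x^2)/(-n^2 + 8*n*x - 5*n + 40*x)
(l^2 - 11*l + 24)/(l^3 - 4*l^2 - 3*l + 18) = (l - 8)/(l^2 - l - 6)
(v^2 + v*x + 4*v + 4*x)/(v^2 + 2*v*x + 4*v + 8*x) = (v + x)/(v + 2*x)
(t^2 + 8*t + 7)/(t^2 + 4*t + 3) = (t + 7)/(t + 3)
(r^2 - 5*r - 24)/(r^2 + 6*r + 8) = (r^2 - 5*r - 24)/(r^2 + 6*r + 8)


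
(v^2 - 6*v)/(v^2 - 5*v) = (v - 6)/(v - 5)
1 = 1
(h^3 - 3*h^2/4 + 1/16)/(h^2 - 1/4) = (8*h^2 - 2*h - 1)/(4*(2*h + 1))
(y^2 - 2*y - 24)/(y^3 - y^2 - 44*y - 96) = (y - 6)/(y^2 - 5*y - 24)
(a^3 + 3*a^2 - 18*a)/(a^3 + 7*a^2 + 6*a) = (a - 3)/(a + 1)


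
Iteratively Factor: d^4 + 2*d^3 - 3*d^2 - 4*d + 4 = (d - 1)*(d^3 + 3*d^2 - 4) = (d - 1)*(d + 2)*(d^2 + d - 2) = (d - 1)^2*(d + 2)*(d + 2)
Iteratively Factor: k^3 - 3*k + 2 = (k - 1)*(k^2 + k - 2) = (k - 1)^2*(k + 2)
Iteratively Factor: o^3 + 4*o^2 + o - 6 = (o + 3)*(o^2 + o - 2) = (o - 1)*(o + 3)*(o + 2)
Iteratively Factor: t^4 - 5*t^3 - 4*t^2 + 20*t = (t)*(t^3 - 5*t^2 - 4*t + 20) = t*(t + 2)*(t^2 - 7*t + 10) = t*(t - 5)*(t + 2)*(t - 2)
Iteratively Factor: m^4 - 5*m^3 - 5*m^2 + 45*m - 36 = (m - 4)*(m^3 - m^2 - 9*m + 9) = (m - 4)*(m + 3)*(m^2 - 4*m + 3) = (m - 4)*(m - 3)*(m + 3)*(m - 1)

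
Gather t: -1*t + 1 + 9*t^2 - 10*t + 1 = 9*t^2 - 11*t + 2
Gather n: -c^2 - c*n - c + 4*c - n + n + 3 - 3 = -c^2 - c*n + 3*c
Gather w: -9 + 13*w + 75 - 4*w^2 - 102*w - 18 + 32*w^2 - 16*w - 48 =28*w^2 - 105*w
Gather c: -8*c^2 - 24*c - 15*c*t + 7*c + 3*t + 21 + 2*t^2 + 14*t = -8*c^2 + c*(-15*t - 17) + 2*t^2 + 17*t + 21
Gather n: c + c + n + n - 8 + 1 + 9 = 2*c + 2*n + 2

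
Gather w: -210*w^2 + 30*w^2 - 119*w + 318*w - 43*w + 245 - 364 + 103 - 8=-180*w^2 + 156*w - 24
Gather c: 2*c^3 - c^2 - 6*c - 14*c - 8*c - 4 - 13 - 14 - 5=2*c^3 - c^2 - 28*c - 36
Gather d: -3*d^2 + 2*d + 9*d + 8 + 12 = -3*d^2 + 11*d + 20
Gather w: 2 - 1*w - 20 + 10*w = 9*w - 18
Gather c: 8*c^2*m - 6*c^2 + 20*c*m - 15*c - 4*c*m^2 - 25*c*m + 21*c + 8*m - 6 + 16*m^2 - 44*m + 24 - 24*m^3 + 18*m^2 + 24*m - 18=c^2*(8*m - 6) + c*(-4*m^2 - 5*m + 6) - 24*m^3 + 34*m^2 - 12*m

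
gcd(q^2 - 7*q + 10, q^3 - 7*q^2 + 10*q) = q^2 - 7*q + 10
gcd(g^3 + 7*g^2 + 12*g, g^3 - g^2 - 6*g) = g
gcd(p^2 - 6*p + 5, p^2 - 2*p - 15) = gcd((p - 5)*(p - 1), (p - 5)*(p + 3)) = p - 5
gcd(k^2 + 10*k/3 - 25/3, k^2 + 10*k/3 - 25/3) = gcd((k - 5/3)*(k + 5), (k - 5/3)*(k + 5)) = k^2 + 10*k/3 - 25/3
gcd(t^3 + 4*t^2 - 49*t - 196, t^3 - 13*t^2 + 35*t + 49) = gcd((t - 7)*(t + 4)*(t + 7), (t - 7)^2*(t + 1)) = t - 7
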